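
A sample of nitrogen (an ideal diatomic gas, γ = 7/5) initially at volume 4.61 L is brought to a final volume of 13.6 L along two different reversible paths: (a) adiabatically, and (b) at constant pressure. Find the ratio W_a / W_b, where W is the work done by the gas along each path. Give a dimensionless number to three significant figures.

Path (a) adiabatic: W = P₁V₁(1 − (V₁/V₂)^(γ−1))/(γ−1) → W_a/(P₁V₁) = 0.8782.
Path (b) isobaric: W = P₁(V₂ − V₁) → W_b/(P₁V₁) = 1.95.
W_a / W_b = 0.8782 / 1.95 = 0.4503.

W_a / W_b ≈ 0.450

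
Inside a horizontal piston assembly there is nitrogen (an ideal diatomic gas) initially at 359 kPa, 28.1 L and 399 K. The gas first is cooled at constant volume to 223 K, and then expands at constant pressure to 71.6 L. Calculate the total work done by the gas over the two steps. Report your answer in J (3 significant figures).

W_total ≈ 8730 J

Step 1 (isochoric): W = 0 (constant volume).
After step 1: P = 200.6 kPa (V unchanged).
Step 2 (isobaric): W = PΔV = (200.6 kPa)(71.6 − 28.1 L) = 8728 J.
W_total = 0 + 8728 = 8728 J.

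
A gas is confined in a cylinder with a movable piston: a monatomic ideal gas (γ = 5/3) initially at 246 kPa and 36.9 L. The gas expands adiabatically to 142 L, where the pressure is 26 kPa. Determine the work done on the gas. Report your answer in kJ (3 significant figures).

Adiabatic: W = (P₁V₁ − P₂V₂)/(γ − 1) with γ = 5/3.
P₁V₁ = 9077 J, P₂V₂ = 3692 J.
W = (9077 − 3692) / 0.6667 = 8078 J.
Work on gas = −W_by = -8078 J.

W ≈ -8.08 kJ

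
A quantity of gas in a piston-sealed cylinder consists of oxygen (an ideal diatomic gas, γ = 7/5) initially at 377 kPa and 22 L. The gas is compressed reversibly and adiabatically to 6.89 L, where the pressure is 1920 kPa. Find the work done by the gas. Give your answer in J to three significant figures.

Adiabatic: W = (P₁V₁ − P₂V₂)/(γ − 1) with γ = 7/5.
P₁V₁ = 8294 J, P₂V₂ = 13229 J.
W = (8294 − 13229) / 0.4 = -12337 J.

W ≈ -12300 J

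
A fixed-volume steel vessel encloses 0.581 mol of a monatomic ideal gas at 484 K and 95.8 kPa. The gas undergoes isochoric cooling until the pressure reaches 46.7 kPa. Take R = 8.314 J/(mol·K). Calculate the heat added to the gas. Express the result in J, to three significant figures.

Q ≈ -1800 J

Constant volume ⇒ W = 0, so Q = ΔU = nCᵥΔT with Cᵥ = 3R/2 = 12.47 J/(mol·K).
At constant V, T₂/T₁ = P₂/P₁ ⇒ ΔT = T₁(P₂/P₁ − 1) = 484·(46.7/95.8 − 1) = -248.1 K.
ΔU = (0.581)(12.47)(-248.1) = -1797 J.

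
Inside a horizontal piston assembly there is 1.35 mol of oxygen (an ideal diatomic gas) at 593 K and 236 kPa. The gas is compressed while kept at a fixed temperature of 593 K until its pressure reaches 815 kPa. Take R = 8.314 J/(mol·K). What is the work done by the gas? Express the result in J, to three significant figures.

W ≈ -8250 J

Isothermal process: W = nRT ln(V₂/V₁) = nRT ln(P₁/P₂).
W = (1.35)(8.314)(593) × ln(236/815)
  = 6656 × ln(0.2896) = 6656 × -1.239
W_by_gas = -8249 J.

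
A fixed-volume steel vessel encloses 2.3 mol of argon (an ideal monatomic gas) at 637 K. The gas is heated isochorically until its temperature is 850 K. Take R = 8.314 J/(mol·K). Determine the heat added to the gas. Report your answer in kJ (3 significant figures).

Constant volume ⇒ W = 0, so Q = ΔU = nCᵥΔT with Cᵥ = 3R/2 = 12.47 J/(mol·K).
ΔU = (2.3)(12.47)(850 − 637) = 6110 J.

Q ≈ 6.11 kJ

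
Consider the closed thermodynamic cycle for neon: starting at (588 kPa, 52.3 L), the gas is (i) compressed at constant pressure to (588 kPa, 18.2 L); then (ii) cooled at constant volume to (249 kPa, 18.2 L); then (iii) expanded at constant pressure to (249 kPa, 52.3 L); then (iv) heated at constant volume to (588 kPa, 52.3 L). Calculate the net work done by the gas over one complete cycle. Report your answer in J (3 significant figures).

Constant-volume legs do no work.
W(i) = (588)(18.2 − 52.3) = -20051 J; W(iii) = (249)(52.3 − 18.2) = 8491 J.
W_net = -20051 + 8491 = -11560 J (the counter-clockwise enclosed area).

W_net ≈ -11600 J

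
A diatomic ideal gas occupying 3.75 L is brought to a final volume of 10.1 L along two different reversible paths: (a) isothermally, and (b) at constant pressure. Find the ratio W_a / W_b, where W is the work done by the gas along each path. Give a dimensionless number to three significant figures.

W_a / W_b ≈ 0.585

Path (a) isothermal: W = P₁V₁ ln(V₂/V₁) → W_a/(P₁V₁) = 0.9908.
Path (b) isobaric: W = P₁(V₂ − V₁) → W_b/(P₁V₁) = 1.693.
W_a / W_b = 0.9908 / 1.693 = 0.5851.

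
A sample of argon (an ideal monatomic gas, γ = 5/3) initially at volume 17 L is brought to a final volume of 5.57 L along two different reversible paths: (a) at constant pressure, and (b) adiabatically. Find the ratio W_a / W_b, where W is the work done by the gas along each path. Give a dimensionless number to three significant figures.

Path (a) isobaric: W = P₁(V₂ − V₁) → W_a/(P₁V₁) = -0.6724.
Path (b) adiabatic: W = P₁V₁(1 − (V₁/V₂)^(γ−1))/(γ−1) → W_b/(P₁V₁) = -1.656.
W_a / W_b = -0.6724 / -1.656 = 0.406.

W_a / W_b ≈ 0.406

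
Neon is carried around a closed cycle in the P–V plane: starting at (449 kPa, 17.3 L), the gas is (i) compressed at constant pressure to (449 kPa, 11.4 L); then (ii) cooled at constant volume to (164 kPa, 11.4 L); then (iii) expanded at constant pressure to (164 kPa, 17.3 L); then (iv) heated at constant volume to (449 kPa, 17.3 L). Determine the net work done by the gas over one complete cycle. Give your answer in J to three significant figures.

W_net ≈ -1680 J

Constant-volume legs do no work.
W(i) = (449)(11.4 − 17.3) = -2649 J; W(iii) = (164)(17.3 − 11.4) = 967.6 J.
W_net = -2649 + 967.6 = -1682 J (the counter-clockwise enclosed area).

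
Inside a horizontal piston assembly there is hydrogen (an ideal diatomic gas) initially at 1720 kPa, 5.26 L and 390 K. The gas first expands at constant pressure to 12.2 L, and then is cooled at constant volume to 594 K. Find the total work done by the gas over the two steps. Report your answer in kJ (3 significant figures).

W_total ≈ 11.9 kJ

Step 1 (isobaric): W = PΔV = (1720 kPa)(12.2 − 5.26 L) = 11937 J.
Step 2 (isochoric): W = 0 (constant volume).
W_total = 11937 + 0 = 11937 J.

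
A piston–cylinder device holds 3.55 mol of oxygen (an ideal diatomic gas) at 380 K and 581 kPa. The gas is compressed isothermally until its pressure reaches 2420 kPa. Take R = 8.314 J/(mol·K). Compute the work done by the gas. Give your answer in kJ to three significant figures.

Isothermal process: W = nRT ln(V₂/V₁) = nRT ln(P₁/P₂).
W = (3.55)(8.314)(380) × ln(581/2420)
  = 11216 × ln(0.2401) = 11216 × -1.427
W_by_gas = -16002 J.

W ≈ -16.0 kJ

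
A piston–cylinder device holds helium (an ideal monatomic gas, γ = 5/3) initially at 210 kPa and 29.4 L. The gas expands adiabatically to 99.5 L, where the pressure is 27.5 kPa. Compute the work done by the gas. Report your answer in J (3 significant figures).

Adiabatic: W = (P₁V₁ − P₂V₂)/(γ − 1) with γ = 5/3.
P₁V₁ = 6174 J, P₂V₂ = 2736 J.
W = (6174 − 2736) / 0.6667 = 5157 J.

W ≈ 5160 J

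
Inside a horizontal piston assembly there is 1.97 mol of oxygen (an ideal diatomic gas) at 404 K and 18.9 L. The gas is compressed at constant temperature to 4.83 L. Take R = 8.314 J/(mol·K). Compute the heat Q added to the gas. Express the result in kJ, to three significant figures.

Q ≈ -9.03 kJ

Isothermal ⇒ ΔU = 0, so Q = W = nRT ln(V₂/V₁).
Q = (1.97)(8.314)(404) ln(4.83/18.9) = 6617 × -1.364 = -9028 J.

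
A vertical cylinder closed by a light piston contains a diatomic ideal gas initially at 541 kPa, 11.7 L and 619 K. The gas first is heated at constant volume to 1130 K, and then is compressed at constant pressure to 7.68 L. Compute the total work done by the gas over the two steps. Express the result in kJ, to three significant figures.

Step 1 (isochoric): W = 0 (constant volume).
After step 1: P = 987.6 kPa (V unchanged).
Step 2 (isobaric): W = PΔV = (987.6 kPa)(7.68 − 11.7 L) = -3970 J.
W_total = 0 − 3970 = -3970 J.

W_total ≈ -3.97 kJ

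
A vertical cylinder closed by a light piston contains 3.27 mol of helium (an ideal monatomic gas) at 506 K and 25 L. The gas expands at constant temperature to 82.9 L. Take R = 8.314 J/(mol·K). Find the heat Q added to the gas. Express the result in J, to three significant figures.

Q ≈ 16500 J

Isothermal ⇒ ΔU = 0, so Q = W = nRT ln(V₂/V₁).
Q = (3.27)(8.314)(506) ln(82.9/25) = 13757 × 1.199 = 16491 J.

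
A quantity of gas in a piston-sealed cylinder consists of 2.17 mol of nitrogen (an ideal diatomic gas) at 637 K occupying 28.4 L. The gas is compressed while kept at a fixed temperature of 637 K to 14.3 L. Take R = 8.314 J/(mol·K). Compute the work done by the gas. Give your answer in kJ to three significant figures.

Isothermal: W = nRT ln(V₂/V₁).
W = (2.17)(8.314)(637) × ln(14.3/28.4)
  = 11492 × -0.6861
W_by_gas = -7885 J.

W ≈ -7.89 kJ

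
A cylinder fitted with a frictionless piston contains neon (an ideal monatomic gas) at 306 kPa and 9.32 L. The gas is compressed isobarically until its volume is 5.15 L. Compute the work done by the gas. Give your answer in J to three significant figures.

W ≈ -1280 J

Isobaric: W = P ΔV.
W = (306 kPa)(5.15 − 9.32 L) = (306)(-4.17) = -1276 J.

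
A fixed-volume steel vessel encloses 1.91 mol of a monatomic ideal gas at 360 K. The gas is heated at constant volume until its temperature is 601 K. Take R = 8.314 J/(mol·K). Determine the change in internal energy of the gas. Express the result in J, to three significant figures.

ΔU ≈ 5740 J

Constant volume ⇒ W = 0, so Q = ΔU = nCᵥΔT with Cᵥ = 3R/2 = 12.47 J/(mol·K).
ΔU = (1.91)(12.47)(601 − 360) = 5741 J.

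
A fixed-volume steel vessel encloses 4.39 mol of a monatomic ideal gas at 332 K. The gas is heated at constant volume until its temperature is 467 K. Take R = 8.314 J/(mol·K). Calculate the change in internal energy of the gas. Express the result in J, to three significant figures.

Constant volume ⇒ W = 0, so Q = ΔU = nCᵥΔT with Cᵥ = 3R/2 = 12.47 J/(mol·K).
ΔU = (4.39)(12.47)(467 − 332) = 7391 J.

ΔU ≈ 7390 J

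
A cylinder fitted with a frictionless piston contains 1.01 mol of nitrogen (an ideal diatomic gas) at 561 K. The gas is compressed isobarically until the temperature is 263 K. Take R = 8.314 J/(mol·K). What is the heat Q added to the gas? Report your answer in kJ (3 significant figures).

Q ≈ -8.76 kJ

Isobaric: W = nRΔT = (1.01)(8.314)(-298) = -2502 J.
ΔU = nCᵥΔT with Cᵥ = 5R/2: ΔU = (1.01)(20.79)(-298) = -6256 J.
Q = ΔU + W = -6256 − 2502 = -8758 J.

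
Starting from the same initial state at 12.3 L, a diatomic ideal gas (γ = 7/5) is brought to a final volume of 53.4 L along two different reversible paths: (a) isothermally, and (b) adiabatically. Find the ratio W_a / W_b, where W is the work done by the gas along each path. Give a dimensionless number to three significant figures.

W_a / W_b ≈ 1.32

Path (a) isothermal: W = P₁V₁ ln(V₂/V₁) → W_a/(P₁V₁) = 1.468.
Path (b) adiabatic: W = P₁V₁(1 − (V₁/V₂)^(γ−1))/(γ−1) → W_b/(P₁V₁) = 1.11.
W_a / W_b = 1.468 / 1.11 = 1.322.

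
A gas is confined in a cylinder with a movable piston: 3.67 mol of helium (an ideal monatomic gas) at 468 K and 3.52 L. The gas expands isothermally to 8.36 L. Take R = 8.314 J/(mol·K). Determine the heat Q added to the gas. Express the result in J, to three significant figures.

Isothermal ⇒ ΔU = 0, so Q = W = nRT ln(V₂/V₁).
Q = (3.67)(8.314)(468) ln(8.36/3.52) = 14280 × 0.865 = 12352 J.

Q ≈ 12400 J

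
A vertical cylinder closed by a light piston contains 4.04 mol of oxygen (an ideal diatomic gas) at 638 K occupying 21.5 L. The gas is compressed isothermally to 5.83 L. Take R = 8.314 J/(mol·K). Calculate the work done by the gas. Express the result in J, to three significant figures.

W ≈ -28000 J

Isothermal: W = nRT ln(V₂/V₁).
W = (4.04)(8.314)(638) × ln(5.83/21.5)
  = 21430 × -1.305
W_by_gas = -27966 J.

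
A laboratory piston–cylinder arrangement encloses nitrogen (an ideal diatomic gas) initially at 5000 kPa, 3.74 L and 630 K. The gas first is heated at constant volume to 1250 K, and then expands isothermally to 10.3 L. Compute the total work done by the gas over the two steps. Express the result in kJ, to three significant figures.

Step 1 (isochoric): W = 0 (constant volume).
After step 1: P = 9921 kPa (V unchanged).
Step 2 (isothermal): W = P₁V₁ ln(V₂/V₁) = (37103) ln(10.3/3.74) = 37588 J.
W_total = 0 + 37588 = 37588 J.

W_total ≈ 37.6 kJ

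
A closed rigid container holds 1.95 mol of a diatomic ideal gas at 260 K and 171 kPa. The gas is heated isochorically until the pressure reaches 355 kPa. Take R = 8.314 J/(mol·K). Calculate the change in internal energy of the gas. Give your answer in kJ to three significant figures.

Constant volume ⇒ W = 0, so Q = ΔU = nCᵥΔT with Cᵥ = 5R/2 = 20.79 J/(mol·K).
At constant V, T₂/T₁ = P₂/P₁ ⇒ ΔT = T₁(P₂/P₁ − 1) = 260·(355/171 − 1) = 279.8 K.
ΔU = (1.95)(20.79)(279.8) = 11339 J.

ΔU ≈ 11.3 kJ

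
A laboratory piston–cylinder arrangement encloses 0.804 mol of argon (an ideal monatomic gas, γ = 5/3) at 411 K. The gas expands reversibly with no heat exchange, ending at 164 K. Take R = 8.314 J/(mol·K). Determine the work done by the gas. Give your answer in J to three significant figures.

Adiabatic ⇒ Q = 0, so W_by = −ΔU = nCᵥ(T₁ − T₂).
Cᵥ = 3R/2 = 12.47 J/(mol·K).
W = (0.804)(12.47)(411 − 164) = 2477 J.

W ≈ 2480 J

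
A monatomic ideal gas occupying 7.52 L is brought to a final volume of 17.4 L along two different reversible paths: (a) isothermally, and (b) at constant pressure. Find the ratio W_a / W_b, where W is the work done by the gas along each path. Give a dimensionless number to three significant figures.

Path (a) isothermal: W = P₁V₁ ln(V₂/V₁) → W_a/(P₁V₁) = 0.8389.
Path (b) isobaric: W = P₁(V₂ − V₁) → W_b/(P₁V₁) = 1.314.
W_a / W_b = 0.8389 / 1.314 = 0.6385.

W_a / W_b ≈ 0.639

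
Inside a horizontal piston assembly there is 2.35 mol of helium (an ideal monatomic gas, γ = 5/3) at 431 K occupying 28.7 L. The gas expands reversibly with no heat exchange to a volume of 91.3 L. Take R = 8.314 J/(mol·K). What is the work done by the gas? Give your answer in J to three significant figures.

W ≈ 6790 J

Adiabatic: TV^(γ−1) = const with γ = 5/3.
T₂ = T₁ (V₁/V₂)^(γ−1) = 431 × (28.7/91.3)^0.667 = 431 × 0.4623 = 199.3 K.
W_by = nCᵥ(T₁ − T₂) = (2.35)(12.47)(431 − 199.3) = 6792 J.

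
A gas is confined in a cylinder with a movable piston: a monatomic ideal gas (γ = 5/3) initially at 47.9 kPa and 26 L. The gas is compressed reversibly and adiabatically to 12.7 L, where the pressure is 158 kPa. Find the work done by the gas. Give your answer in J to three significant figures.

Adiabatic: W = (P₁V₁ − P₂V₂)/(γ − 1) with γ = 5/3.
P₁V₁ = 1245 J, P₂V₂ = 2007 J.
W = (1245 − 2007) / 0.6667 = -1142 J.

W ≈ -1140 J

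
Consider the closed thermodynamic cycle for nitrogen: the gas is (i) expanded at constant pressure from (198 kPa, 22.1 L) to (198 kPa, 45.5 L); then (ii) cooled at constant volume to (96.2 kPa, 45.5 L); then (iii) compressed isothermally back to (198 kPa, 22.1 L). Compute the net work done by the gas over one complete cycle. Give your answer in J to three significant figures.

W_net ≈ 1470 J

Leg (i): W = PΔV = (198)(45.5 − 22.1) = 4633 J.
Leg (ii): W = 0.
Leg (iii): W = PᵢVᵢ ln(V_f/Vᵢ) = (4377) ln(22.1/45.5) = -3161 J.
W_net = 4633 − 3161 = 1472 J.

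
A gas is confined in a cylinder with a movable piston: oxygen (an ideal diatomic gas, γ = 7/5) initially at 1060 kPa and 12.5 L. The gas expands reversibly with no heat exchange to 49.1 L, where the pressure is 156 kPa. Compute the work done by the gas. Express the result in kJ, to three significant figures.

W ≈ 14.0 kJ

Adiabatic: W = (P₁V₁ − P₂V₂)/(γ − 1) with γ = 7/5.
P₁V₁ = 13250 J, P₂V₂ = 7660 J.
W = (13250 − 7660) / 0.4 = 13976 J.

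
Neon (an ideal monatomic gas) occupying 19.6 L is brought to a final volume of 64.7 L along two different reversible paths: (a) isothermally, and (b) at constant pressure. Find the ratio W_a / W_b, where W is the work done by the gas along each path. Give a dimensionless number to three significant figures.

Path (a) isothermal: W = P₁V₁ ln(V₂/V₁) → W_a/(P₁V₁) = 1.194.
Path (b) isobaric: W = P₁(V₂ − V₁) → W_b/(P₁V₁) = 2.301.
W_a / W_b = 1.194 / 2.301 = 0.519.

W_a / W_b ≈ 0.519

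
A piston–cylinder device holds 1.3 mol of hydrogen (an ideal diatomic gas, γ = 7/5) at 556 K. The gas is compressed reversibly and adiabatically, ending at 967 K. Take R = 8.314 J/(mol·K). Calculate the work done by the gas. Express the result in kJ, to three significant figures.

W ≈ -11.1 kJ

Adiabatic ⇒ Q = 0, so W_by = −ΔU = nCᵥ(T₁ − T₂).
Cᵥ = 5R/2 = 20.79 J/(mol·K).
W = (1.3)(20.79)(556 − 967) = -11105 J.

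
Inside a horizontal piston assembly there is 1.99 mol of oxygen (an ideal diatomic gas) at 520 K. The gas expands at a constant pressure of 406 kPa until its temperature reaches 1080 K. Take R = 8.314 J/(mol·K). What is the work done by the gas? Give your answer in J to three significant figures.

W ≈ 9270 J

Isobaric: W = P ΔV = nR ΔT.
W = (1.99)(8.314)(1080 − 520) = 9265 J.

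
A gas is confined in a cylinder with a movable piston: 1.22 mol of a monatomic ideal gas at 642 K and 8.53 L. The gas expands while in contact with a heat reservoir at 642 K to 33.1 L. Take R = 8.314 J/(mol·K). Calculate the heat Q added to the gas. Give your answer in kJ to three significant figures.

Isothermal ⇒ ΔU = 0, so Q = W = nRT ln(V₂/V₁).
Q = (1.22)(8.314)(642) ln(33.1/8.53) = 6512 × 1.356 = 8830 J.

Q ≈ 8.83 kJ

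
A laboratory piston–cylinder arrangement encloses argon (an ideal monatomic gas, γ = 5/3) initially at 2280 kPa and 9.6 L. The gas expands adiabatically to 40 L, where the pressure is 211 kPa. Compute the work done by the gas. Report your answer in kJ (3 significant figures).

W ≈ 20.2 kJ

Adiabatic: W = (P₁V₁ − P₂V₂)/(γ − 1) with γ = 5/3.
P₁V₁ = 21888 J, P₂V₂ = 8440 J.
W = (21888 − 8440) / 0.6667 = 20172 J.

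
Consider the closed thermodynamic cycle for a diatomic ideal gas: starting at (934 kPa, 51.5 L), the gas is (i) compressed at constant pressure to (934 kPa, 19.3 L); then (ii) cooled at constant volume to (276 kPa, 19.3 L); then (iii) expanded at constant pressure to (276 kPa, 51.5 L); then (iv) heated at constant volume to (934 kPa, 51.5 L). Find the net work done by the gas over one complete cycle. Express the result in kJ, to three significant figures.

W_net ≈ -21.2 kJ

Constant-volume legs do no work.
W(i) = (934)(19.3 − 51.5) = -30075 J; W(iii) = (276)(51.5 − 19.3) = 8887 J.
W_net = -30075 + 8887 = -21188 J (the counter-clockwise enclosed area).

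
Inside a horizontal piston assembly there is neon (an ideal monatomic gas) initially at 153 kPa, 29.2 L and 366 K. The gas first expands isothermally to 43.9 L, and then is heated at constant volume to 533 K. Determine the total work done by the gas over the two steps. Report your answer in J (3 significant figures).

Step 1 (isothermal): W = P₁V₁ ln(V₂/V₁) = (4468) ln(43.9/29.2) = 1822 J.
Step 2 (isochoric): W = 0 (constant volume).
W_total = 1822 + 0 = 1822 J.

W_total ≈ 1820 J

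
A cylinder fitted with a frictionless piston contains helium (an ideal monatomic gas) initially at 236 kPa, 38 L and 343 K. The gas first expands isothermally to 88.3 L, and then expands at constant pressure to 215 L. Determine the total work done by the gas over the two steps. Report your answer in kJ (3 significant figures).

W_total ≈ 20.4 kJ

Step 1 (isothermal): W = P₁V₁ ln(V₂/V₁) = (8968) ln(88.3/38) = 7561 J.
After step 1: P = 101.6 kPa, V = 88.3 L, T = 343 K.
Step 2 (isobaric): W = PΔV = (101.6 kPa)(215 − 88.3 L) = 12868 J.
W_total = 7561 + 12868 = 20429 J.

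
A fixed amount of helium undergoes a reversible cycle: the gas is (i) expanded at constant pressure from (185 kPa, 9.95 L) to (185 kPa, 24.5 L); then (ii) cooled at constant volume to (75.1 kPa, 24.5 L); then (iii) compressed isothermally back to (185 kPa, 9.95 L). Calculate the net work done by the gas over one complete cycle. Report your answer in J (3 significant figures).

Leg (i): W = PΔV = (185)(24.5 − 9.95) = 2692 J.
Leg (ii): W = 0.
Leg (iii): W = PᵢVᵢ ln(V_f/Vᵢ) = (1840) ln(9.95/24.5) = -1658 J.
W_net = 2692 − 1658 = 1034 J.

W_net ≈ 1030 J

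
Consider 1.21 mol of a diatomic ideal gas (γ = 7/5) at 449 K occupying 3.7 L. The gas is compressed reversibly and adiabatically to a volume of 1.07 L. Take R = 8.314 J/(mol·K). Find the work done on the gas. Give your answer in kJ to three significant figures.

W ≈ 7.26 kJ

Adiabatic: TV^(γ−1) = const with γ = 7/5.
T₂ = T₁ (V₁/V₂)^(γ−1) = 449 × (3.7/1.07)^0.4 = 449 × 1.643 = 737.5 K.
W_by = nCᵥ(T₁ − T₂) = (1.21)(20.79)(449 − 737.5) = -7256 J.
Work on gas = −W_by = 7256 J.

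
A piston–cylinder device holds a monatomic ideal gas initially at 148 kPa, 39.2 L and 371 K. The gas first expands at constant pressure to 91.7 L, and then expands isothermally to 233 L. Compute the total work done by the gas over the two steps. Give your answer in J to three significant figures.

W_total ≈ 20400 J

Step 1 (isobaric): W = PΔV = (148 kPa)(91.7 − 39.2 L) = 7770 J.
After step 1: P = 148 kPa, V = 91.7 L, T = 867.9 K.
Step 2 (isothermal): W = P₁V₁ ln(V₂/V₁) = (13572) ln(233/91.7) = 12656 J.
W_total = 7770 + 12656 = 20426 J.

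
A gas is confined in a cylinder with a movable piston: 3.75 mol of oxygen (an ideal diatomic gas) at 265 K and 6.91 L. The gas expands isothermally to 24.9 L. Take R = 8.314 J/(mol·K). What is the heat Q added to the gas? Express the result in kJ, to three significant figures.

Q ≈ 10.6 kJ

Isothermal ⇒ ΔU = 0, so Q = W = nRT ln(V₂/V₁).
Q = (3.75)(8.314)(265) ln(24.9/6.91) = 8262 × 1.282 = 10591 J.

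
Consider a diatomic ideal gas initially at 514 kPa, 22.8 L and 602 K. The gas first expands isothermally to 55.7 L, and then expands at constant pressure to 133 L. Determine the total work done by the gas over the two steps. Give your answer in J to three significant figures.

Step 1 (isothermal): W = P₁V₁ ln(V₂/V₁) = (11719) ln(55.7/22.8) = 10468 J.
After step 1: P = 210.4 kPa, V = 55.7 L, T = 602 K.
Step 2 (isobaric): W = PΔV = (210.4 kPa)(133 − 55.7 L) = 16264 J.
W_total = 10468 + 16264 = 26732 J.

W_total ≈ 26700 J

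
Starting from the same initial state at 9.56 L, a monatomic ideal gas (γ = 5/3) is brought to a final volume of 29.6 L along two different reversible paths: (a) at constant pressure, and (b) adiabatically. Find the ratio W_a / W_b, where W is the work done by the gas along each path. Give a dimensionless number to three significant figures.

W_a / W_b ≈ 2.64

Path (a) isobaric: W = P₁(V₂ − V₁) → W_a/(P₁V₁) = 2.096.
Path (b) adiabatic: W = P₁V₁(1 − (V₁/V₂)^(γ−1))/(γ−1) → W_b/(P₁V₁) = 0.7939.
W_a / W_b = 2.096 / 0.7939 = 2.64.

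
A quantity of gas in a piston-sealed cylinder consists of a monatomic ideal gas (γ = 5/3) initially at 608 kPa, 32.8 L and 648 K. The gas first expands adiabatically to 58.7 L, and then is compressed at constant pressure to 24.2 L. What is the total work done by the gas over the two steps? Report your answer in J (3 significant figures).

Step 1 (adiabatic): W = (P₁V₁ − P₂V₂)/(γ−1) = (19942 − 13529)/0.667 = 9620 J.
After step 1: P = 230.5 kPa, V = 58.7 L, T = 439.6 K.
Step 2 (isobaric): W = PΔV = (230.5 kPa)(24.2 − 58.7 L) = -7951 J.
W_total = 9620 − 7951 = 1668 J.

W_total ≈ 1670 J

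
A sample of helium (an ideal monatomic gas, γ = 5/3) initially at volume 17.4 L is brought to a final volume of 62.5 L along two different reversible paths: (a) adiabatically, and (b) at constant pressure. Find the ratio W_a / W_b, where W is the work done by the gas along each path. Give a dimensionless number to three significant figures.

Path (a) adiabatic: W = P₁V₁(1 − (V₁/V₂)^(γ−1))/(γ−1) → W_a/(P₁V₁) = 0.8605.
Path (b) isobaric: W = P₁(V₂ − V₁) → W_b/(P₁V₁) = 2.592.
W_a / W_b = 0.8605 / 2.592 = 0.332.

W_a / W_b ≈ 0.332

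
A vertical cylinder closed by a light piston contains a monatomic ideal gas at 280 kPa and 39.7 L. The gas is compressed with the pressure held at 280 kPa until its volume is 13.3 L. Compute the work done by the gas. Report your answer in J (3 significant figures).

W ≈ -7390 J

Isobaric: W = P ΔV.
W = (280 kPa)(13.3 − 39.7 L) = (280)(-26.4) = -7392 J.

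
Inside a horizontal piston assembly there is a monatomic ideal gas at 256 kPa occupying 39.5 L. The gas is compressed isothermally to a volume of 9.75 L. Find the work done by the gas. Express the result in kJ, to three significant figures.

W ≈ -14.1 kJ

Isothermal: W = nRT ln(V₂/V₁) = P₁V₁ ln(V₂/V₁).
P₁V₁ = (256 kPa)(39.5 L) = 10112 J.
W = 10112 × ln(9.75/39.5) = 10112 × -1.399
W_by_gas = -14147 J.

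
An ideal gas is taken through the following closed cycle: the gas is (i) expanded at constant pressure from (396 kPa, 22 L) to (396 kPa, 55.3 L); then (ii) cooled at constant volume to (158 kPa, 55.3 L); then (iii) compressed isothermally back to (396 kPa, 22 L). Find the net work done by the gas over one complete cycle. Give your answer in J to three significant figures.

Leg (i): W = PΔV = (396)(55.3 − 22) = 13187 J.
Leg (ii): W = 0.
Leg (iii): W = PᵢVᵢ ln(V_f/Vᵢ) = (8737) ln(22/55.3) = -8054 J.
W_net = 13187 − 8054 = 5133 J.

W_net ≈ 5130 J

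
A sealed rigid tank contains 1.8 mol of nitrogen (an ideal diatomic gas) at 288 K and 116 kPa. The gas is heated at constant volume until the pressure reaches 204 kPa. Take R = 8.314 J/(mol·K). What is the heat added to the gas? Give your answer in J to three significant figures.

Constant volume ⇒ W = 0, so Q = ΔU = nCᵥΔT with Cᵥ = 5R/2 = 20.79 J/(mol·K).
At constant V, T₂/T₁ = P₂/P₁ ⇒ ΔT = T₁(P₂/P₁ − 1) = 288·(204/116 − 1) = 218.5 K.
ΔU = (1.8)(20.79)(218.5) = 8174 J.

Q ≈ 8170 J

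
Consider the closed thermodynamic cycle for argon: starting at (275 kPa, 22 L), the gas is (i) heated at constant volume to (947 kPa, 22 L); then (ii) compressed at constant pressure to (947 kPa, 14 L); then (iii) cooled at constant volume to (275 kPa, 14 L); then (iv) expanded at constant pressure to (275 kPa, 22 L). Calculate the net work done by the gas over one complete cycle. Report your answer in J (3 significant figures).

W_net ≈ -5380 J

Constant-volume legs do no work.
W(ii) = (947)(14 − 22) = -7576 J; W(iv) = (275)(22 − 14) = 2200 J.
W_net = -7576 + 2200 = -5376 J (the counter-clockwise enclosed area).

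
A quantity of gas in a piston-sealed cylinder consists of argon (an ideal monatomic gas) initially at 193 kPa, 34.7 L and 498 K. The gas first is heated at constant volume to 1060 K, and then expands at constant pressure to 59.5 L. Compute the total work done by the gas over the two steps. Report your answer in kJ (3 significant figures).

W_total ≈ 10.2 kJ

Step 1 (isochoric): W = 0 (constant volume).
After step 1: P = 410.8 kPa (V unchanged).
Step 2 (isobaric): W = PΔV = (410.8 kPa)(59.5 − 34.7 L) = 10188 J.
W_total = 0 + 10188 = 10188 J.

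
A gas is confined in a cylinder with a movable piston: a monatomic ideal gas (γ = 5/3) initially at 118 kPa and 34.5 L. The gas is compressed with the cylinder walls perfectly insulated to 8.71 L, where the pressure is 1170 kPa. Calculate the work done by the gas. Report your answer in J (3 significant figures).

W ≈ -9180 J

Adiabatic: W = (P₁V₁ − P₂V₂)/(γ − 1) with γ = 5/3.
P₁V₁ = 4071 J, P₂V₂ = 10191 J.
W = (4071 − 10191) / 0.6667 = -9180 J.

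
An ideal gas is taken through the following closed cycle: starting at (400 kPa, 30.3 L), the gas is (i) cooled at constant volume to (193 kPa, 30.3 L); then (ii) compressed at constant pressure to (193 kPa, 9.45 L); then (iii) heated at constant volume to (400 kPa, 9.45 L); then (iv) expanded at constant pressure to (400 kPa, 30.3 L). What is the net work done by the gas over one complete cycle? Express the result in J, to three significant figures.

Constant-volume legs do no work.
W(ii) = (193)(9.45 − 30.3) = -4024 J; W(iv) = (400)(30.3 − 9.45) = 8340 J.
W_net = -4024 + 8340 = 4316 J (the clockwise enclosed area).

W_net ≈ 4320 J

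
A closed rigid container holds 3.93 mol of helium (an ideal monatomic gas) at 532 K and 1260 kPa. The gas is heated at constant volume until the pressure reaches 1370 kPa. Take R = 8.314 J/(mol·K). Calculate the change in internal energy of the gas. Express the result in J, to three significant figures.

ΔU ≈ 2280 J

Constant volume ⇒ W = 0, so Q = ΔU = nCᵥΔT with Cᵥ = 3R/2 = 12.47 J/(mol·K).
At constant V, T₂/T₁ = P₂/P₁ ⇒ ΔT = T₁(P₂/P₁ − 1) = 532·(1370/1260 − 1) = 46.44 K.
ΔU = (3.93)(12.47)(46.44) = 2276 J.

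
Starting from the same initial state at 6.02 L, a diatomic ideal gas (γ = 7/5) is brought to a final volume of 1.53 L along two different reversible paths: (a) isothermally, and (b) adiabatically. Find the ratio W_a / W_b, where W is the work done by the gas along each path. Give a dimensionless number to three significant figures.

Path (a) isothermal: W = P₁V₁ ln(V₂/V₁) → W_a/(P₁V₁) = -1.37.
Path (b) adiabatic: W = P₁V₁(1 − (V₁/V₂)^(γ−1))/(γ−1) → W_b/(P₁V₁) = -1.824.
W_a / W_b = -1.37 / -1.824 = 0.7509.

W_a / W_b ≈ 0.751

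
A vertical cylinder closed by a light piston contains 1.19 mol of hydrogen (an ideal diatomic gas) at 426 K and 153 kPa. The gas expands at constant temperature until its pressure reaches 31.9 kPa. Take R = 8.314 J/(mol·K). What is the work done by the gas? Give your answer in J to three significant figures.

W ≈ 6610 J

Isothermal process: W = nRT ln(V₂/V₁) = nRT ln(P₁/P₂).
W = (1.19)(8.314)(426) × ln(153/31.9)
  = 4215 × ln(4.796) = 4215 × 1.568
W_by_gas = 6608 J.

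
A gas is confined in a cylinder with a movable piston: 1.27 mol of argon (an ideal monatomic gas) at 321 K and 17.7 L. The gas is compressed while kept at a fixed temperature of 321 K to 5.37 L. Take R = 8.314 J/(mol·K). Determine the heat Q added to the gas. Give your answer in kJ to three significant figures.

Isothermal ⇒ ΔU = 0, so Q = W = nRT ln(V₂/V₁).
Q = (1.27)(8.314)(321) ln(5.37/17.7) = 3389 × -1.193 = -4043 J.

Q ≈ -4.04 kJ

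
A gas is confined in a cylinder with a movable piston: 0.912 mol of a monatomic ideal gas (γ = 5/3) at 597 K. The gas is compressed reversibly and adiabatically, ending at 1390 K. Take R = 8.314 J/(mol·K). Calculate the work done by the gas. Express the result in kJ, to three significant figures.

Adiabatic ⇒ Q = 0, so W_by = −ΔU = nCᵥ(T₁ − T₂).
Cᵥ = 3R/2 = 12.47 J/(mol·K).
W = (0.912)(12.47)(597 − 1390) = -9019 J.

W ≈ -9.02 kJ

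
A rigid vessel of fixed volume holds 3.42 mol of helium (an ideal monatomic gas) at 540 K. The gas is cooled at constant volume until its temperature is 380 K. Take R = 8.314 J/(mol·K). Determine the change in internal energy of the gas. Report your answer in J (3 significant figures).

Constant volume ⇒ W = 0, so Q = ΔU = nCᵥΔT with Cᵥ = 3R/2 = 12.47 J/(mol·K).
ΔU = (3.42)(12.47)(380 − 540) = -6824 J.

ΔU ≈ -6820 J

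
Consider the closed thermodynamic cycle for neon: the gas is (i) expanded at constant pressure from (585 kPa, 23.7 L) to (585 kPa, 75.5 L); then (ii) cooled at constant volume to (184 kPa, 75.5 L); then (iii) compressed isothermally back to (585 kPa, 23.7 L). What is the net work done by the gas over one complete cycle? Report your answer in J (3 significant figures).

W_net ≈ 14200 J

Leg (i): W = PΔV = (585)(75.5 − 23.7) = 30303 J.
Leg (ii): W = 0.
Leg (iii): W = PᵢVᵢ ln(V_f/Vᵢ) = (13892) ln(23.7/75.5) = -16096 J.
W_net = 30303 − 16096 = 14207 J.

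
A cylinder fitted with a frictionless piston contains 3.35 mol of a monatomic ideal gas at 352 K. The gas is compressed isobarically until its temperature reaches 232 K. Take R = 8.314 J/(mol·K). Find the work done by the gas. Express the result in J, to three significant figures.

W ≈ -3340 J

Isobaric: W = P ΔV = nR ΔT.
W = (3.35)(8.314)(232 − 352) = -3342 J.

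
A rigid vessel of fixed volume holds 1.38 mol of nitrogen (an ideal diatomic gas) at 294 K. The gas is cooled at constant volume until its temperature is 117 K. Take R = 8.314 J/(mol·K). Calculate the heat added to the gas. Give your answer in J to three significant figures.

Constant volume ⇒ W = 0, so Q = ΔU = nCᵥΔT with Cᵥ = 5R/2 = 20.79 J/(mol·K).
ΔU = (1.38)(20.79)(117 − 294) = -5077 J.

Q ≈ -5080 J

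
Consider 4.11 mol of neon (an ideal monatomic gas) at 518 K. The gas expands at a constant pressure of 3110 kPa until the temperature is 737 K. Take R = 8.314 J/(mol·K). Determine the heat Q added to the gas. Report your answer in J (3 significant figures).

Q ≈ 18700 J

Isobaric: W = nRΔT = (4.11)(8.314)(219) = 7483 J.
ΔU = nCᵥΔT with Cᵥ = 3R/2: ΔU = (4.11)(12.47)(219) = 11225 J.
Q = ΔU + W = 11225 + 7483 = 18708 J.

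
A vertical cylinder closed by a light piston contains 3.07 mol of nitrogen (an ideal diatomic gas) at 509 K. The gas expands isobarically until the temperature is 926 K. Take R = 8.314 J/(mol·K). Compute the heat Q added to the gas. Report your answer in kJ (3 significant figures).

Q ≈ 37.3 kJ

Isobaric: W = nRΔT = (3.07)(8.314)(417) = 10643 J.
ΔU = nCᵥΔT with Cᵥ = 5R/2: ΔU = (3.07)(20.79)(417) = 26609 J.
Q = ΔU + W = 26609 + 10643 = 37252 J.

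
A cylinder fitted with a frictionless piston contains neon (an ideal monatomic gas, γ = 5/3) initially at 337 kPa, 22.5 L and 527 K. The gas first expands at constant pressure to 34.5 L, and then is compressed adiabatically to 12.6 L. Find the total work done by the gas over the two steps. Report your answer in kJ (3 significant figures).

W_total ≈ -12.6 kJ

Step 1 (isobaric): W = PΔV = (337 kPa)(34.5 − 22.5 L) = 4044 J.
After step 1: P = 337 kPa, V = 34.5 L, T = 808.1 K.
Step 2 (adiabatic): W = (P₁V₁ − P₂V₂)/(γ−1) = (11626 − 22755)/0.667 = -16693 J.
W_total = 4044 − 16693 = -12649 J.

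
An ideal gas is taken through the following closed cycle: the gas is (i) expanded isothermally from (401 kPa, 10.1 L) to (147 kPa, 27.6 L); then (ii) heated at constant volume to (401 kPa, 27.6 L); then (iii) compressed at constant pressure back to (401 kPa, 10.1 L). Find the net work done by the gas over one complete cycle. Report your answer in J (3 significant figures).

Leg (i): W = PᵢVᵢ ln(V_f/Vᵢ) = (4050) ln(27.6/10.1) = 4071 J.
Leg (ii): W = 0.
Leg (iii): W = PΔV = (401)(10.1 − 27.6) = -7018 J.
W_net = 4071 − 7018 = -2946 J.

W_net ≈ -2950 J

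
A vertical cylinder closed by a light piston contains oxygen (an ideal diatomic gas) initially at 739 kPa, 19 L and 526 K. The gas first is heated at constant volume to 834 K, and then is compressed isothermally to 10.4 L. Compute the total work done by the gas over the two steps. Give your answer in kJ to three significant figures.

W_total ≈ -13.4 kJ

Step 1 (isochoric): W = 0 (constant volume).
After step 1: P = 1172 kPa (V unchanged).
Step 2 (isothermal): W = P₁V₁ ln(V₂/V₁) = (22263) ln(10.4/19) = -13416 J.
W_total = 0 − 13416 = -13416 J.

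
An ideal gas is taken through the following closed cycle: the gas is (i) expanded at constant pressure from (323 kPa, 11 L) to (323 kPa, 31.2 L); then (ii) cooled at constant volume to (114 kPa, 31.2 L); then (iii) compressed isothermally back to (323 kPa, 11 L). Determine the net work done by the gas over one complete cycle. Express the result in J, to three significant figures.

Leg (i): W = PΔV = (323)(31.2 − 11) = 6525 J.
Leg (ii): W = 0.
Leg (iii): W = PᵢVᵢ ln(V_f/Vᵢ) = (3557) ln(11/31.2) = -3708 J.
W_net = 6525 − 3708 = 2817 J.

W_net ≈ 2820 J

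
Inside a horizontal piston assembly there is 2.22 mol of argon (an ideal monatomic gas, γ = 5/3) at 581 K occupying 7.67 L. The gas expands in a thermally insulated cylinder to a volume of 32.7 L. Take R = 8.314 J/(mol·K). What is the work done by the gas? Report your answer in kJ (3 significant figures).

W ≈ 9.97 kJ

Adiabatic: TV^(γ−1) = const with γ = 5/3.
T₂ = T₁ (V₁/V₂)^(γ−1) = 581 × (7.67/32.7)^0.667 = 581 × 0.3803 = 221 K.
W_by = nCᵥ(T₁ − T₂) = (2.22)(12.47)(581 − 221) = 9968 J.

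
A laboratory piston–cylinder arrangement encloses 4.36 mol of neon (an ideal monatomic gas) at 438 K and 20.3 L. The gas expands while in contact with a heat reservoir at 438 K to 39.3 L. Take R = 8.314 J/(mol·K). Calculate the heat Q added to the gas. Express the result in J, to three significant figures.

Isothermal ⇒ ΔU = 0, so Q = W = nRT ln(V₂/V₁).
Q = (4.36)(8.314)(438) ln(39.3/20.3) = 15877 × 0.6606 = 10488 J.

Q ≈ 10500 J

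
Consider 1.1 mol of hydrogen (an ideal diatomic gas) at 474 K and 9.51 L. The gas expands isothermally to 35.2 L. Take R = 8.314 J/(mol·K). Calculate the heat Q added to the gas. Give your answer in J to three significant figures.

Isothermal ⇒ ΔU = 0, so Q = W = nRT ln(V₂/V₁).
Q = (1.1)(8.314)(474) ln(35.2/9.51) = 4335 × 1.309 = 5673 J.

Q ≈ 5670 J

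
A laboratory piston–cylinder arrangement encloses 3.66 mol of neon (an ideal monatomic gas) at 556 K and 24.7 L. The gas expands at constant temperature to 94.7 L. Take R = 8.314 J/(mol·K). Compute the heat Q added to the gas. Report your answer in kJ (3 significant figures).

Isothermal ⇒ ΔU = 0, so Q = W = nRT ln(V₂/V₁).
Q = (3.66)(8.314)(556) ln(94.7/24.7) = 16919 × 1.344 = 22737 J.

Q ≈ 22.7 kJ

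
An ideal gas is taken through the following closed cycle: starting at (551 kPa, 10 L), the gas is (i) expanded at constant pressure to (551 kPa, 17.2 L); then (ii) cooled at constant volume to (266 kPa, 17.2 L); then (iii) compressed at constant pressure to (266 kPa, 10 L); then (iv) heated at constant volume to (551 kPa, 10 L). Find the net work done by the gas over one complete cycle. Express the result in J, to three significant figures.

Constant-volume legs do no work.
W(i) = (551)(17.2 − 10) = 3967 J; W(iii) = (266)(10 − 17.2) = -1915 J.
W_net = 3967 − 1915 = 2052 J (the clockwise enclosed area).

W_net ≈ 2050 J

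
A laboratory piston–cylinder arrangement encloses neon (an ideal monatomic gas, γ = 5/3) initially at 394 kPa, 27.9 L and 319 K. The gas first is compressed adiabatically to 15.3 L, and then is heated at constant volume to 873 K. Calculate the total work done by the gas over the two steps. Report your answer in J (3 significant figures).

W_total ≈ -8120 J

Step 1 (adiabatic): W = (P₁V₁ − P₂V₂)/(γ−1) = (10993 − 16407)/0.667 = -8122 J.
Step 2 (isochoric): W = 0 (constant volume).
W_total = -8122 + 0 = -8122 J.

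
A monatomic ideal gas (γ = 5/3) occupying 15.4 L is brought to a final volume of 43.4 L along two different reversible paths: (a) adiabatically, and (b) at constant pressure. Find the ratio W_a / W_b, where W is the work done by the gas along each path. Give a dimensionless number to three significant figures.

W_a / W_b ≈ 0.412

Path (a) adiabatic: W = P₁V₁(1 − (V₁/V₂)^(γ−1))/(γ−1) → W_a/(P₁V₁) = 0.7482.
Path (b) isobaric: W = P₁(V₂ − V₁) → W_b/(P₁V₁) = 1.818.
W_a / W_b = 0.7482 / 1.818 = 0.4115.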